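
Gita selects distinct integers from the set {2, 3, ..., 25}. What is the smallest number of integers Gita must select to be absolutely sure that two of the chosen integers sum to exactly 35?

Group the elements by complementary pair {x, 35−x}: {10,25}, {11,24}, {12,23}, …, giving 8 two-element pairs and 8 integers whose partner 35−x falls outside [2,25].
By the pigeonhole principle, treating each of those 16 groups as a pigeonhole, one can pick one integer per group — 16 integers — with no two summing to 35.
The 17th integer lands in an occupied pair, forcing a sum of 35.

17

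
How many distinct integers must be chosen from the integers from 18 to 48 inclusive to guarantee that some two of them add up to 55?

Two chosen integers sum to 55 exactly when both halves of some pair {x, 55−x} with 18 ≤ x ≤ 55−x ≤ 37 are chosen — 10 such pairs.
The remaining 11 elements (those with no distinct partner in range) can never complete a 55-sum, so the worst case takes all of them and one from each pair: 11 + 10 = 21.
By the pigeonhole principle, the 22nd integer has to be the second member of some pair, so 21 + 1 = 22.

22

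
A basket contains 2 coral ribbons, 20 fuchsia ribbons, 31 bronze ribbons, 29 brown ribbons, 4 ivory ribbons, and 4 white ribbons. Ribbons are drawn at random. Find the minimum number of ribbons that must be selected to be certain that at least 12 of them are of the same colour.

The 6 colours are the holes; the ribbons drawn are the pigeons.
To avoid 12 of any one colour, the worst case takes at most 11 of each colour, or every ribbon of a colour that has fewer than 11.
That gives 2 + 11 + 11 + 11 + 4 + 4 = 43 ribbons with no colour reaching 12.
The next ribbon forces some colour to 12, so 43 + 1 = 44.

44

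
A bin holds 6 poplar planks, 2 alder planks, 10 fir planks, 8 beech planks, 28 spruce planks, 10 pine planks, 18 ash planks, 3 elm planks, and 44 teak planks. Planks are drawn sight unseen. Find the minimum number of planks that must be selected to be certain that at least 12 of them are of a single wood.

73

An adversary could hand out at most 11 planks per wood (6 woods run out sooner): 6 + 2 + 10 + 8 + 11 + 10 + 11 + 3 + 11 = 72 planks and still no wood has 12.
By the pigeonhole principle, one more plank lands in a wood already at 11, so 73 draws are enough and 72 are not.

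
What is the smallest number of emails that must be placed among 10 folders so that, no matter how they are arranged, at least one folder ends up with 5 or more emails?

41

With 40 emails one could put exactly 4 in each of the 10 folders, and no folder would reach 5.
One more email must land in a folder that already has 4, giving it 5.
So 10 × 4 + 1 = 41 emails are required.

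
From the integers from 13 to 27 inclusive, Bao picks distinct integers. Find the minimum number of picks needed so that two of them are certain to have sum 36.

11

A set avoiding the sum 36 can contain at most one of each pair {x, 36−x}, plus the 5 elements whose complement lies outside the range or equal to its own complement.
The integers 18, …, 27 (10 of them) are such a set: any two sum to at least 18+19 = 37 > 36.
By pigeonhole, any 11th integer completes one of the 5 pairs, so 11 choices force a sum of 36.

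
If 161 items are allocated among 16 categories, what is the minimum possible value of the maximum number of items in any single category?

By pigeonhole, the 16 categories are the holes and the 161 items are the pigeons.
If every category held at most 10 items, the total would be at most 16 × 10 = 160, which is less than 161.
So some category holds at least ⌈161/16⌉ = 11 items.

11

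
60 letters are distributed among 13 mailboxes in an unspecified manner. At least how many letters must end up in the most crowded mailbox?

5

The 13 mailboxes are the holes and the 60 letters are the pigeons.
If every mailbox held at most 4 letters, the total would be at most 13 × 4 = 52, which is less than 60.
So some mailbox holds at least ⌈60/13⌉ = 5 letters.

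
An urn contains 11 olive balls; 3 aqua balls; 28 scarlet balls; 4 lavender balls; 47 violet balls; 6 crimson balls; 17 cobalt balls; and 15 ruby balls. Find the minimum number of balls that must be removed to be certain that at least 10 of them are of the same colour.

59

The 8 colours are the holes; the balls drawn are the pigeons.
To avoid 10 of any one colour, the worst case takes at most 9 of each colour, or every ball of a colour that has fewer than 9.
That gives 9 + 3 + 9 + 4 + 9 + 6 + 9 + 9 = 58 balls with no colour reaching 10.
The next ball forces some colour to 10, so 58 + 1 = 59.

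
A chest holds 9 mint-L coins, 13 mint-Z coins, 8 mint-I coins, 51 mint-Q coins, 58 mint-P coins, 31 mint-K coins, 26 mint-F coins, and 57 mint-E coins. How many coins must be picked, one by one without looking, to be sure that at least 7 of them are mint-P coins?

In the worst case for collecting mint-P coins, every non-mint-P coin comes out first.
There are 9 + 13 + 8 + 51 + 31 + 26 + 57 = 195 non-mint-P coins altogether.
After those, each further coin must be mint-P, so 195 + 7 = 202 draws guarantee 7 mint-P coins.

202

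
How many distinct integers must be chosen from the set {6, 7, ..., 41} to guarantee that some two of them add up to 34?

A set avoiding the sum 34 can contain at most one of each pair {x, 34−x}, plus the 14 elements whose complement lies outside the range or equal to its own complement.
The integers 17, …, 41 (25 of them) are such a set: any two sum to at least 17+18 = 35 > 34.
Any 26th integer completes one of the 11 pairs, so 26 choices force a sum of 34.

26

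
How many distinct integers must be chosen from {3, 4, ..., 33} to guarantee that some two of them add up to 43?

20

Group the elements by complementary pair {x, 43−x}: {10,33}, {11,32}, {12,31}, …, giving 12 two-element pairs and 7 integers whose partner 43−x falls outside [3,33].
By the pigeonhole principle, treating each of those 19 groups as a pigeonhole, one can pick one integer per group — 19 integers — with no two summing to 43.
The 20th integer lands in an occupied pair, forcing a sum of 43.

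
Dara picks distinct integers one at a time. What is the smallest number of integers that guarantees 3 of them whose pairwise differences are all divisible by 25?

Integers whose pairwise differences are multiples of 25 are exactly those sharing a remainder mod 25. By the pigeonhole principle, the 25 residue classes mod 25 are the pigeonholes.
With 50 integers one could put 2 in each residue class and have no class reach 3.
The 51st integer pushes some class to 3, so 25·2 + 1 = 51.

51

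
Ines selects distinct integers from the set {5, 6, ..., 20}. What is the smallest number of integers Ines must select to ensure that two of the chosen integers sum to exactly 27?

10

Two chosen integers sum to 27 exactly when both halves of some pair {x, 27−x} with 7 ≤ x ≤ 27−x ≤ 20 are chosen — 7 such pairs.
The remaining 2 elements (those with no distinct partner in range) can never complete a 27-sum, so the worst case takes all of them and one from each pair: 2 + 7 = 9.
By the pigeonhole principle, the 10th integer has to be the second member of some pair, so 9 + 1 = 10.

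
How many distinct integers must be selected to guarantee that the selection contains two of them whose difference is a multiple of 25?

26

Integers whose pairwise differences are multiples of 25 are exactly those sharing a remainder mod 25. The 25 residue classes mod 25 are the pigeonholes.
With 25 integers one could put 1 in each residue class and have no class reach 2.
The 26th integer pushes some class to 2, so 25·1 + 1 = 26.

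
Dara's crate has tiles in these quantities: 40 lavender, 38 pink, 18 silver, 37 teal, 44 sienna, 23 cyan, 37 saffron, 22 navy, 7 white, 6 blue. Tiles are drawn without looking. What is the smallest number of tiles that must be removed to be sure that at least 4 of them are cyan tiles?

In the worst case for collecting cyan tiles, every non-cyan tile comes out first.
There are 40 + 38 + 18 + 37 + 44 + 37 + 22 + 7 + 6 = 249 non-cyan tiles altogether.
After those, each further tile must be cyan, so 249 + 4 = 253 draws guarantee 4 cyan tiles.

253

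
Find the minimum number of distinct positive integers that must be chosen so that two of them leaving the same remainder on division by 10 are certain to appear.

11

The 10 residue classes mod 10 are the pigeonholes.
With 10 integers one could put 1 in each residue class and have no class reach 2.
The 11th integer pushes some class to 2, so 10·1 + 1 = 11.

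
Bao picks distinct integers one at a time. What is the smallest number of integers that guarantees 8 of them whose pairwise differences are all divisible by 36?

Integers whose pairwise differences are multiples of 36 are exactly those sharing a remainder mod 36. The 36 residue classes mod 36 are the pigeonholes.
With 252 integers one could put 7 in each residue class and have no class reach 8.
The 253rd integer pushes some class to 8, so 36·7 + 1 = 253.

253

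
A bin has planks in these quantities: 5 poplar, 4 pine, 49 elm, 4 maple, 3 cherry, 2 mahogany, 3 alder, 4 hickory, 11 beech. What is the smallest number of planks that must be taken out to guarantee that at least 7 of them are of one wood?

Pigeonhole: put each drawn plank into a box by wood. The largest draw with every box below 7 takes min(count, 6) from each wood; woods with fewer than 6 contribute all they have.
Σ min(cᵢ, 6) = 5 + 4 + 6 + 4 + 3 + 2 + 3 + 4 + 6 = 37.
Draw number 37 + 1 = 38 must push one box to 7.

38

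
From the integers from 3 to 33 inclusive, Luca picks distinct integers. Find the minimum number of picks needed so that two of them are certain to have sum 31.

19

A set avoiding the sum 31 can contain at most one of each pair {x, 31−x}, plus the 5 elements whose complement lies outside the range.
The integers 16, …, 33 (18 of them) are such a set: any two sum to at least 16+17 = 33 > 31.
By the pigeonhole principle, any 19th integer completes one of the 13 pairs, so 19 choices force a sum of 31.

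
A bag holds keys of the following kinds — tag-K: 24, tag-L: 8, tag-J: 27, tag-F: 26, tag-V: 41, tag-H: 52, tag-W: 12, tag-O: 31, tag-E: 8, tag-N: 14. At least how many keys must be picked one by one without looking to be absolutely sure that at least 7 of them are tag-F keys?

224

In the worst case for collecting tag-F keys, every non-tag-F key comes out first.
There are 24 + 8 + 27 + 41 + 52 + 12 + 31 + 8 + 14 = 217 non-tag-F keys altogether.
After those, each further key must be tag-F, so 217 + 7 = 224 draws guarantee 7 tag-F keys.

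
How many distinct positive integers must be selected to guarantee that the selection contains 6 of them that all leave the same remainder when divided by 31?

By the pigeonhole principle, the 31 residue classes mod 31 are the pigeonholes.
With 155 integers one could put 5 in each residue class and have no class reach 6.
The 156th integer pushes some class to 6, so 31·5 + 1 = 156.

156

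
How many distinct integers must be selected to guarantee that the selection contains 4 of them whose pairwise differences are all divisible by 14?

43

Integers whose pairwise differences are multiples of 14 are exactly those sharing a remainder mod 14. By pigeonhole, the 14 residue classes mod 14 are the pigeonholes.
With 42 integers one could put 3 in each residue class and have no class reach 4.
The 43rd integer pushes some class to 4, so 14·3 + 1 = 43.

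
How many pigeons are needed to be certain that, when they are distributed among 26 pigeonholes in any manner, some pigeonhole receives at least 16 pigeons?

With 390 pigeons one could put exactly 15 in each of the 26 pigeonholes, and no pigeonhole would reach 16.
By pigeonhole, one more pigeon must land in a pigeonhole that already has 15, giving it 16.
So 26 × 15 + 1 = 391 pigeons are required.

391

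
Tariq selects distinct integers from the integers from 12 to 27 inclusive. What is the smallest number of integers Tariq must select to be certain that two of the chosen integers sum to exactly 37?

10

Two chosen integers sum to 37 exactly when both halves of some pair {x, 37−x} with 12 ≤ x ≤ 37−x ≤ 25 are chosen — 7 such pairs.
The remaining 2 elements (those with no distinct partner in range) can never complete a 37-sum, so the worst case takes all of them and one from each pair: 2 + 7 = 9.
The 10th integer has to be the second member of some pair, so 9 + 1 = 10.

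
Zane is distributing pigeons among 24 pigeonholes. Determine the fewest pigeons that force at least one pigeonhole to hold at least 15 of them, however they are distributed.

337

With 336 pigeons one could put exactly 14 in each of the 24 pigeonholes, and no pigeonhole would reach 15.
One more pigeon must land in a pigeonhole that already has 14, giving it 15.
So 24 × 14 + 1 = 337 pigeons are required.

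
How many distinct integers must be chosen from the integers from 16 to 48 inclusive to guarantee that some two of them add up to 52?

A set avoiding the sum 52 can contain at most one of each pair {x, 52−x}, plus the 13 elements whose complement lies outside the range or equal to its own complement.
The integers 26, …, 48 (23 of them) are such a set: any two sum to at least 26+27 = 53 > 52.
Any 24th integer completes one of the 10 pairs, so 24 choices force a sum of 52.

24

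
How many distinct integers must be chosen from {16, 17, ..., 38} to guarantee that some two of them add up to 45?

17

Group the elements by complementary pair {x, 45−x}: {16,29}, {17,28}, {18,27}, …, giving 7 two-element pairs and 9 integers whose partner 45−x falls outside [16,38].
Pigeonhole: treating each of those 16 groups as a pigeonhole, one can pick one integer per group — 16 integers — with no two summing to 45.
The 17th integer lands in an occupied pair, forcing a sum of 45.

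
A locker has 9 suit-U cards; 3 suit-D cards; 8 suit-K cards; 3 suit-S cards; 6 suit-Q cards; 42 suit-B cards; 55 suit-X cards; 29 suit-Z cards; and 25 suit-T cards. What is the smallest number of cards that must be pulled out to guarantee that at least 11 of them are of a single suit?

By pigeonhole, put each drawn card into a box by suit. The largest draw with every box below 11 takes min(count, 10) from each suit; suits with fewer than 10 contribute all they have.
Σ min(cᵢ, 10) = 9 + 3 + 8 + 3 + 6 + 10 + 10 + 10 + 10 = 69.
Draw number 69 + 1 = 70 must push one box to 11.

70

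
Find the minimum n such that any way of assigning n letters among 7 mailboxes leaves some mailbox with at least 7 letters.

43

With 42 letters one could put exactly 6 in each of the 7 mailboxes, and no mailbox would reach 7.
One more letter must land in a mailbox that already has 6, giving it 7.
So 7 × 6 + 1 = 43 letters are required.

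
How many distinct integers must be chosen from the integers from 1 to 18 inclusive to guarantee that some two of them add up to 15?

Group the elements by complementary pair {x, 15−x}: {1,14}, {2,13}, {3,12}, …, giving 7 two-element pairs and 4 integers whose partner 15−x falls outside [1,18].
By the pigeonhole principle, treating each of those 11 groups as a pigeonhole, one can pick one integer per group — 11 integers — with no two summing to 15.
The 12th integer lands in an occupied pair, forcing a sum of 15.

12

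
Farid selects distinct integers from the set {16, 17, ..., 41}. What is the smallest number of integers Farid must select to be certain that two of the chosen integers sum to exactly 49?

18

A set avoiding the sum 49 can contain at most one of each pair {x, 49−x}, plus the 8 elements whose complement lies outside the range.
The integers 25, …, 41 (17 of them) are such a set: any two sum to at least 25+26 = 51 > 49.
Any 18th integer completes one of the 9 pairs, so 18 choices force a sum of 49.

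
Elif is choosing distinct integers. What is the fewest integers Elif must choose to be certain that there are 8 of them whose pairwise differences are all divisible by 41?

288

Integers whose pairwise differences are multiples of 41 are exactly those sharing a remainder mod 41. Pigeonhole: the 41 residue classes mod 41 are the pigeonholes.
With 287 integers one could put 7 in each residue class and have no class reach 8.
The 288th integer pushes some class to 8, so 41·7 + 1 = 288.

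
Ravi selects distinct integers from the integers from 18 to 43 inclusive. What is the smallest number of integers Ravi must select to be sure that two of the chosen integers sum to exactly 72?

20

A set avoiding the sum 72 can contain at most one of each pair {x, 72−x}, plus the 12 elements whose complement lies outside the range or equal to its own complement.
The integers 18, …, 36 (19 of them) are such a set: any two sum to at least 18+19 = 37 and at most 35+36 = 71 < 72.
Any 20th integer completes one of the 7 pairs, so 20 choices force a sum of 72.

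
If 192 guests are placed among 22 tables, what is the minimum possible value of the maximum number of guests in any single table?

The 22 tables are the holes and the 192 guests are the pigeons.
If every table held at most 8 guests, the total would be at most 22 × 8 = 176, which is less than 192.
So some table holds at least ⌈192/22⌉ = 9 guests.

9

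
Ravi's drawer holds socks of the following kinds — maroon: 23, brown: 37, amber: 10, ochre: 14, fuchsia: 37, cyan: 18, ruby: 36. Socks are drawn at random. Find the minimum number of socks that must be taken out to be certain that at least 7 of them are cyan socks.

In the worst case for collecting cyan socks, every non-cyan sock comes out first.
There are 23 + 37 + 10 + 14 + 37 + 36 = 157 non-cyan socks altogether.
After those, each further sock must be cyan, so 157 + 7 = 164 draws guarantee 7 cyan socks.

164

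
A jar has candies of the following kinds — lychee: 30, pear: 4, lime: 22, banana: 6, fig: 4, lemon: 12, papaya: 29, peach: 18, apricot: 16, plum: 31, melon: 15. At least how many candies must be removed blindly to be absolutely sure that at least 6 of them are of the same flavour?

54

An adversary could hand out at most 5 candies per flavour (pear, fig run out sooner): 5 + 4 + 5 + 5 + 4 + 5 + 5 + 5 + 5 + 5 + 5 = 53 candies and still no flavour has 6.
By the pigeonhole principle, one more candy lands in a flavour already at 5, so 54 draws are enough and 53 are not.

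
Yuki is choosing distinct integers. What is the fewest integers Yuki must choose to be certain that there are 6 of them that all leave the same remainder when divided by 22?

Pigeonhole: the 22 residue classes mod 22 are the pigeonholes.
With 110 integers one could put 5 in each residue class and have no class reach 6.
The 111th integer pushes some class to 6, so 22·5 + 1 = 111.

111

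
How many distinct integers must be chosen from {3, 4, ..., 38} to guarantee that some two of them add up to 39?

20

Group the elements by complementary pair {x, 39−x}: {3,36}, {4,35}, {5,34}, …, giving 17 two-element pairs and 2 integers whose partner 39−x falls outside [3,38].
Treating each of those 19 groups as a pigeonhole, one can pick one integer per group — 19 integers — with no two summing to 39.
The 20th integer lands in an occupied pair, forcing a sum of 39.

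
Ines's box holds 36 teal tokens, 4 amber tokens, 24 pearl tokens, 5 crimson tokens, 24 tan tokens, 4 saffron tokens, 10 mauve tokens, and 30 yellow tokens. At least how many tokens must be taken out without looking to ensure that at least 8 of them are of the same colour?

An adversary could hand out at most 7 tokens per colour (amber, crimson, saffron run out sooner): 7 + 4 + 7 + 5 + 7 + 4 + 7 + 7 = 48 tokens and still no colour has 8.
One more token lands in a colour already at 7, so 49 draws are enough and 48 are not.

49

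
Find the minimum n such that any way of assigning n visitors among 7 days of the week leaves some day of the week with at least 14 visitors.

With 91 visitors one could put exactly 13 in each of the 7 days of the week, and no day of the week would reach 14.
One more visitor must land in a day of the week that already has 13, giving it 14.
So 7 × 13 + 1 = 92 visitors are required.

92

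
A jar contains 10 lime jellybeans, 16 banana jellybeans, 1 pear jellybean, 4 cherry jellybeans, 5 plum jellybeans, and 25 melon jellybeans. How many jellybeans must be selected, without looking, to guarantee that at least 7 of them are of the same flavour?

29

Pigeonhole: the 6 flavours are the holes; the jellybeans drawn are the pigeons.
To avoid 7 of any one flavour, the worst case takes at most 6 of each flavour, or every jellybean of a flavour that has fewer than 6.
That gives 6 + 6 + 1 + 4 + 5 + 6 = 28 jellybeans with no flavour reaching 7.
The next jellybean forces some flavour to 7, so 28 + 1 = 29.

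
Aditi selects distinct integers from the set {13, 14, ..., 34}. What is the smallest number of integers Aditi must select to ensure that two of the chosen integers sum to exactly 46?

13

A set avoiding the sum 46 can contain at most one of each pair {x, 46−x}, plus the 2 elements whose complement lies outside the range or equal to its own complement.
The integers 23, …, 34 (12 of them) are such a set: any two sum to at least 23+24 = 47 > 46.
By the pigeonhole principle, any 13th integer completes one of the 10 pairs, so 13 choices force a sum of 46.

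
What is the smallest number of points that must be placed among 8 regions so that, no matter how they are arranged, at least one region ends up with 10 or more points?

73

With 72 points one could put exactly 9 in each of the 8 regions, and no region would reach 10.
By pigeonhole, one more point must land in a region that already has 9, giving it 10.
So 8 × 9 + 1 = 73 points are required.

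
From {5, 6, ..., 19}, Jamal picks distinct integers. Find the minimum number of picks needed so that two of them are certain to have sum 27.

10

Two chosen integers sum to 27 exactly when both halves of some pair {x, 27−x} with 8 ≤ x ≤ 27−x ≤ 19 are chosen — 6 such pairs.
The remaining 3 elements (those with no distinct partner in range) can never complete a 27-sum, so the worst case takes all of them and one from each pair: 3 + 6 = 9.
By pigeonhole, the 10th integer has to be the second member of some pair, so 9 + 1 = 10.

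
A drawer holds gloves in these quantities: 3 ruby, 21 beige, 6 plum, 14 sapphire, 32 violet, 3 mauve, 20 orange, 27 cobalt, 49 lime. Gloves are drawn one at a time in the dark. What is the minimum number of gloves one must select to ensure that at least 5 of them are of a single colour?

35

An adversary could hand out at most 4 gloves per colour (ruby, mauve run out sooner): 3 + 4 + 4 + 4 + 4 + 3 + 4 + 4 + 4 = 34 gloves and still no colour has 5.
Pigeonhole: one more glove lands in a colour already at 4, so 35 draws are enough and 34 are not.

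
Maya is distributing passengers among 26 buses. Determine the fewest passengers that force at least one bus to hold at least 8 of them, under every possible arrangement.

With 182 passengers one could put exactly 7 in each of the 26 buses, and no bus would reach 8.
One more passenger must land in a bus that already has 7, giving it 8.
So 26 × 7 + 1 = 183 passengers are required.

183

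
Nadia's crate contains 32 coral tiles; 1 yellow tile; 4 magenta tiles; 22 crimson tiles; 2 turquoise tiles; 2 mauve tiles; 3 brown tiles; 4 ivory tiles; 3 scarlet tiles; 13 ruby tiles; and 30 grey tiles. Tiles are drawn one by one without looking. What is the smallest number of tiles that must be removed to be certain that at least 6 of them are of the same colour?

Pigeonhole: put each drawn tile into a box by colour. The largest draw with every box below 6 takes min(count, 5) from each colour; colours with fewer than 5 contribute all they have.
Σ min(cᵢ, 5) = 5 + 1 + 4 + 5 + 2 + 2 + 3 + 4 + 3 + 5 + 5 = 39.
Draw number 39 + 1 = 40 must push one box to 6.

40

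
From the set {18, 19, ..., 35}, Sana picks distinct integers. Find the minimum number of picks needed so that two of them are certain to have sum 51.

11

Two chosen integers sum to 51 exactly when both halves of some pair {x, 51−x} with 18 ≤ x ≤ 51−x ≤ 33 are chosen — 8 such pairs.
The remaining 2 elements (those with no distinct partner in range) can never complete a 51-sum, so the worst case takes all of them and one from each pair: 2 + 8 = 10.
Pigeonhole: the 11th integer has to be the second member of some pair, so 10 + 1 = 11.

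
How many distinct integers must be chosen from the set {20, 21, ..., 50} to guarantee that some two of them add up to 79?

Group the elements by complementary pair {x, 79−x}: {29,50}, {30,49}, {31,48}, …, giving 11 two-element pairs and 9 integers whose partner 79−x falls outside [20,50].
Treating each of those 20 groups as a pigeonhole, one can pick one integer per group — 20 integers — with no two summing to 79.
The 21st integer lands in an occupied pair, forcing a sum of 79.

21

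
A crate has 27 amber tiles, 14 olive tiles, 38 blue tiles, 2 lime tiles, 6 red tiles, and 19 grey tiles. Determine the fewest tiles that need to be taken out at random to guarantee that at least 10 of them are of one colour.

45

An adversary could hand out at most 9 tiles per colour (lime, red run out sooner): 9 + 9 + 9 + 2 + 6 + 9 = 44 tiles and still no colour has 10.
One more tile lands in a colour already at 9, so 45 draws are enough and 44 are not.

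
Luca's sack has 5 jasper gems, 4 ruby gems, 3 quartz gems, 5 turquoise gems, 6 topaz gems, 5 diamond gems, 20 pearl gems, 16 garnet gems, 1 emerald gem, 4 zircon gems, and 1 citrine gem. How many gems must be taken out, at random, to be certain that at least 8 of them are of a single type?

49

The 11 types are the holes; the gems drawn are the pigeons.
To avoid 8 of any one type, the worst case takes at most 7 of each type, or every gem of a type that has fewer than 7.
That gives 5 + 4 + 3 + 5 + 6 + 5 + 7 + 7 + 1 + 4 + 1 = 48 gems with no type reaching 8.
The next gem forces some type to 8, so 48 + 1 = 49.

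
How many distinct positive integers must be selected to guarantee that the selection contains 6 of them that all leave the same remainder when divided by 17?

86

By the pigeonhole principle, the 17 residue classes mod 17 are the pigeonholes.
With 85 integers one could put 5 in each residue class and have no class reach 6.
The 86th integer pushes some class to 6, so 17·5 + 1 = 86.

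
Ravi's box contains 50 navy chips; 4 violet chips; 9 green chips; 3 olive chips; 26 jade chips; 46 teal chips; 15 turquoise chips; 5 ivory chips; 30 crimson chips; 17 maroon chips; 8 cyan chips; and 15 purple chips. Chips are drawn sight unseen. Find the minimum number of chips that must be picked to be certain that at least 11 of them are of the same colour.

The 12 colours are the holes; the chips drawn are the pigeons.
To avoid 11 of any one colour, the worst case takes at most 10 of each colour, or every chip of a colour that has fewer than 10.
That gives 10 + 4 + 9 + 3 + 10 + 10 + 10 + 5 + 10 + 10 + 8 + 10 = 99 chips with no colour reaching 11.
The next chip forces some colour to 11, so 99 + 1 = 100.

100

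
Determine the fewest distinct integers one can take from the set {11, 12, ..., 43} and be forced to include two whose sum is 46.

A set avoiding the sum 46 can contain at most one of each pair {x, 46−x}, plus the 9 elements whose complement lies outside the range or equal to its own complement.
The integers 23, …, 43 (21 of them) are such a set: any two sum to at least 23+24 = 47 > 46.
Pigeonhole: any 22nd integer completes one of the 12 pairs, so 22 choices force a sum of 46.

22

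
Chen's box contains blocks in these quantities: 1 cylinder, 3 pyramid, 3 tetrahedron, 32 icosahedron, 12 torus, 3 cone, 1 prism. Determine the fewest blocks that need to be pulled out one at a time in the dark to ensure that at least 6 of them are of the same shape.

By the pigeonhole principle, the 7 shapes are the holes; the blocks drawn are the pigeons.
To avoid 6 of any one shape, the worst case takes at most 5 of each shape, or every block of a shape that has fewer than 5.
That gives 1 + 3 + 3 + 5 + 5 + 3 + 1 = 21 blocks with no shape reaching 6.
The next block forces some shape to 6, so 21 + 1 = 22.

22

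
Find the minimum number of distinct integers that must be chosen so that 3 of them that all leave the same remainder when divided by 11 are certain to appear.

By the pigeonhole principle, the 11 residue classes mod 11 are the pigeonholes.
With 22 integers one could put 2 in each residue class and have no class reach 3.
The 23rd integer pushes some class to 3, so 11·2 + 1 = 23.

23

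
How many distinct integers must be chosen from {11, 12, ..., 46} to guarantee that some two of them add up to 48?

A set avoiding the sum 48 can contain at most one of each pair {x, 48−x}, plus the 10 elements whose complement lies outside the range or equal to its own complement.
The integers 24, …, 46 (23 of them) are such a set: any two sum to at least 24+25 = 49 > 48.
By the pigeonhole principle, any 24th integer completes one of the 13 pairs, so 24 choices force a sum of 48.

24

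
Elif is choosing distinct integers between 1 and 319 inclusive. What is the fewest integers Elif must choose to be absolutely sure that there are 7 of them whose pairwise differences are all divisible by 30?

Integers whose pairwise differences are multiples of 30 are exactly those sharing a remainder mod 30. By the pigeonhole principle, the 30 residue classes mod 30 are the pigeonholes.
With 180 integers one could put 6 in each residue class and have no class reach 7.
The 181st integer pushes some class to 7, so 30·6 + 1 = 181.

181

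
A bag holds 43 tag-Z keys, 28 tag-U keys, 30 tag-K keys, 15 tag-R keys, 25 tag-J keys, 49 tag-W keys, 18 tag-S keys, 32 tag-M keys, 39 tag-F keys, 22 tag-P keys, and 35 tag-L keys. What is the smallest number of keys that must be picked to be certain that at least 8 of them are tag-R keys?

In the worst case for collecting tag-R keys, every non-tag-R key comes out first.
There are 43 + 28 + 30 + 25 + 49 + 18 + 32 + 39 + 22 + 35 = 321 non-tag-R keys altogether.
After those, each further key must be tag-R, so 321 + 8 = 329 draws guarantee 8 tag-R keys.

329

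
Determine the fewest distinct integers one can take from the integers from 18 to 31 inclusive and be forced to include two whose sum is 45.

10

A set avoiding the sum 45 can contain at most one of each pair {x, 45−x}, plus the 4 elements whose complement lies outside the range.
The integers 23, …, 31 (9 of them) are such a set: any two sum to at least 23+24 = 47 > 45.
By the pigeonhole principle, any 10th integer completes one of the 5 pairs, so 10 choices force a sum of 45.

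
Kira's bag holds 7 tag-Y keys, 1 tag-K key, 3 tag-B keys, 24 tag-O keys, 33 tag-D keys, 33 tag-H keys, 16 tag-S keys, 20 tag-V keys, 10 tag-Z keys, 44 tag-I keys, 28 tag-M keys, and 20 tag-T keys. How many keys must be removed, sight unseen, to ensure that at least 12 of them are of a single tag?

110

Pigeonhole: put each drawn key into a box by tag. The largest draw with every box below 12 takes min(count, 11) from each tag; tags with fewer than 11 contribute all they have.
Σ min(cᵢ, 11) = 7 + 1 + 3 + 11 + 11 + 11 + 11 + 11 + 10 + 11 + 11 + 11 = 109.
Draw number 109 + 1 = 110 must push one box to 12.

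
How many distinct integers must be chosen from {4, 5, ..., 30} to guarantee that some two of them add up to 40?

18

Group the elements by complementary pair {x, 40−x}: {10,30}, {11,29}, {12,28}, …, giving 10 two-element pairs; the single value 20 (it cannot pair with itself since the integers are distinct); and 6 integers whose partner 40−x falls outside [4,30].
Treating each of those 17 groups as a pigeonhole, one can pick one integer per group — 17 integers — with no two summing to 40.
The 18th integer lands in an occupied pair, forcing a sum of 40.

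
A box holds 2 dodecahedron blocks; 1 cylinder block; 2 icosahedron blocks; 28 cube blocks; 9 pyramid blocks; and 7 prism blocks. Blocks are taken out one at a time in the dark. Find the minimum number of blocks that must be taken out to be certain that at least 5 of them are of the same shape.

An adversary could hand out at most 4 blocks per shape (dodecahedron, cylinder, icosahedron run out sooner): 2 + 1 + 2 + 4 + 4 + 4 = 17 blocks and still no shape has 5.
One more block lands in a shape already at 4, so 18 draws are enough and 17 are not.

18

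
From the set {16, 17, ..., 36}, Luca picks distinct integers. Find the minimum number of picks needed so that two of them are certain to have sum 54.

Group the elements by complementary pair {x, 54−x}: {18,36}, {19,35}, {20,34}, …, giving 9 two-element pairs, the single value 27 (it cannot pair with itself since the integers are distinct), and 2 integers whose partner 54−x falls outside [16,36].
By the pigeonhole principle, treating each of those 12 groups as a pigeonhole, one can pick one integer per group — 12 integers — with no two summing to 54.
The 13th integer lands in an occupied pair, forcing a sum of 54.

13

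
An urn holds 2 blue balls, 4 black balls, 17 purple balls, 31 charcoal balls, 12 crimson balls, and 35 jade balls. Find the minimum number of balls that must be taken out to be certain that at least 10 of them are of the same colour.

Put each drawn ball into a box by colour. The largest draw with every box below 10 takes min(count, 9) from each colour; colours with fewer than 9 contribute all they have.
Σ min(cᵢ, 9) = 2 + 4 + 9 + 9 + 9 + 9 = 42.
Draw number 42 + 1 = 43 must push one box to 10.

43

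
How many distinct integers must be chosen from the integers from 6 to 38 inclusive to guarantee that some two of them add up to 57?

Group the elements by complementary pair {x, 57−x}: {19,38}, {20,37}, {21,36}, …, giving 10 two-element pairs and 13 integers whose partner 57−x falls outside [6,38].
Treating each of those 23 groups as a pigeonhole, one can pick one integer per group — 23 integers — with no two summing to 57.
The 24th integer lands in an occupied pair, forcing a sum of 57.

24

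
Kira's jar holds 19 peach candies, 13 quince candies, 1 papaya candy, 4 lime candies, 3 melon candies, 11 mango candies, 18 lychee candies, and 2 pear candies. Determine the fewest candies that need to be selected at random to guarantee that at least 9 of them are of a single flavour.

43

By the pigeonhole principle, put each drawn candy into a box by flavour. The largest draw with every box below 9 takes min(count, 8) from each flavour; flavours with fewer than 8 contribute all they have.
Σ min(cᵢ, 8) = 8 + 8 + 1 + 4 + 3 + 8 + 8 + 2 = 42.
Draw number 42 + 1 = 43 must push one box to 9.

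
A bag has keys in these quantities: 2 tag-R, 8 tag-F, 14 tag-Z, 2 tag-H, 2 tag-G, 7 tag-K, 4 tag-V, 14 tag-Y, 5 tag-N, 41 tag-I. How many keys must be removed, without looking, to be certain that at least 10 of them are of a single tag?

By the pigeonhole principle, the 10 tags are the holes; the keys drawn are the pigeons.
To avoid 10 of any one tag, the worst case takes at most 9 of each tag, or every key of a tag that has fewer than 9.
That gives 2 + 8 + 9 + 2 + 2 + 7 + 4 + 9 + 5 + 9 = 57 keys with no tag reaching 10.
The next key forces some tag to 10, so 57 + 1 = 58.

58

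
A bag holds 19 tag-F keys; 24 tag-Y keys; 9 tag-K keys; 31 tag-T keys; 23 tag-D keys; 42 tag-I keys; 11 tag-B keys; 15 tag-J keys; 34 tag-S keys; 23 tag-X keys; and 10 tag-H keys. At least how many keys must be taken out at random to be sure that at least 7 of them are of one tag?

An adversary could hand out at most 6 keys per tag: 6 + 6 + 6 + 6 + 6 + 6 + 6 + 6 + 6 + 6 + 6 = 66 keys and still no tag has 7.
One more key lands in a tag already at 6, so 67 draws are enough and 66 are not.

67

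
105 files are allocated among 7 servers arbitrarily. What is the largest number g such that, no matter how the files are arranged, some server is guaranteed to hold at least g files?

Pigeonhole: the 7 servers are the holes and the 105 files are the pigeons.
If every server held at most 14 files, the total would be at most 7 × 14 = 98, which is less than 105.
So some server holds at least ⌈105/7⌉ = 15 files.

15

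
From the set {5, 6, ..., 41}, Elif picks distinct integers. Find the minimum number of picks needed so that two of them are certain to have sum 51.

A set avoiding the sum 51 can contain at most one of each pair {x, 51−x}, plus the 5 elements whose complement lies outside the range.
The integers 5, …, 25 (21 of them) are such a set: any two sum to at least 5+6 = 11 and at most 24+25 = 49 < 51.
Any 22nd integer completes one of the 16 pairs, so 22 choices force a sum of 51.

22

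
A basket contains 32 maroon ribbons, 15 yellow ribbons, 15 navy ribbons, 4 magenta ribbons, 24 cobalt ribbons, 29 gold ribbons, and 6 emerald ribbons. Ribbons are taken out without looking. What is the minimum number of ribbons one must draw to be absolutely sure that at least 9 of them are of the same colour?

By pigeonhole, the 7 colours are the holes; the ribbons drawn are the pigeons.
To avoid 9 of any one colour, the worst case takes at most 8 of each colour, or every ribbon of a colour that has fewer than 8.
That gives 8 + 8 + 8 + 4 + 8 + 8 + 6 = 50 ribbons with no colour reaching 9.
The next ribbon forces some colour to 9, so 50 + 1 = 51.

51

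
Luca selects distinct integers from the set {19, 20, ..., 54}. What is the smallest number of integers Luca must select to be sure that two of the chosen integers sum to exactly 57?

Group the elements by complementary pair {x, 57−x}: {19,38}, {20,37}, {21,36}, …, giving 10 two-element pairs and 16 integers whose partner 57−x falls outside [19,54].
Treating each of those 26 groups as a pigeonhole, one can pick one integer per group — 26 integers — with no two summing to 57.
The 27th integer lands in an occupied pair, forcing a sum of 57.

27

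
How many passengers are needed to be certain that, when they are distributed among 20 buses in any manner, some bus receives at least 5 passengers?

81

With 80 passengers one could put exactly 4 in each of the 20 buses, and no bus would reach 5.
By pigeonhole, one more passenger must land in a bus that already has 4, giving it 5.
So 20 × 4 + 1 = 81 passengers are required.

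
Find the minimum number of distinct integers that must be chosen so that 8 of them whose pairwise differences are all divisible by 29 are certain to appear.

204

Integers whose pairwise differences are multiples of 29 are exactly those sharing a remainder mod 29. The 29 residue classes mod 29 are the pigeonholes.
With 203 integers one could put 7 in each residue class and have no class reach 8.
The 204th integer pushes some class to 8, so 29·7 + 1 = 204.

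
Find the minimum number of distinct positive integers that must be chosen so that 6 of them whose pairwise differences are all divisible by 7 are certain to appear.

Integers whose pairwise differences are multiples of 7 are exactly those sharing a remainder mod 7. The 7 residue classes mod 7 are the pigeonholes.
With 35 integers one could put 5 in each residue class and have no class reach 6.
The 36th integer pushes some class to 6, so 7·5 + 1 = 36.

36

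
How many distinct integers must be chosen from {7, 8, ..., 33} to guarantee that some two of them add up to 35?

17

Two chosen integers sum to 35 exactly when both halves of some pair {x, 35−x} with 7 ≤ x ≤ 35−x ≤ 28 are chosen — 11 such pairs.
The remaining 5 elements (those with no distinct partner in range) can never complete a 35-sum, so the worst case takes all of them and one from each pair: 5 + 11 = 16.
The 17th integer has to be the second member of some pair, so 16 + 1 = 17.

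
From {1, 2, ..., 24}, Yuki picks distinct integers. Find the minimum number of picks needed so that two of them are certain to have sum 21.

15

Group the elements by complementary pair {x, 21−x}: {1,20}, {2,19}, {3,18}, …, giving 10 two-element pairs and 4 integers whose partner 21−x falls outside [1,24].
By the pigeonhole principle, treating each of those 14 groups as a pigeonhole, one can pick one integer per group — 14 integers — with no two summing to 21.
The 15th integer lands in an occupied pair, forcing a sum of 21.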